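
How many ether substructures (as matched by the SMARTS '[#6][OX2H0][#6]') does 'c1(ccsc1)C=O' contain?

0

[#6][OX2H0][#6] is the SMARTS for an ether: an aliphatic oxygen bridging two carbons with no H on the oxygen.
No fragment in the molecule satisfies every constraint, giving 0 matches.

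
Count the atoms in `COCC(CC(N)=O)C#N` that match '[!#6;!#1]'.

The query [!#6;!#1] means: not carbon and not hydrogen — any heteroatom.
Check the 10 heavy atoms by environment: 6× C → no; 2× N → match; 2× O → match.
Summing the matching environments: 2 + 2 = 4 matching atoms.

4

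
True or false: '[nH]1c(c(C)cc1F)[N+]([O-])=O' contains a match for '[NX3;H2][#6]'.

False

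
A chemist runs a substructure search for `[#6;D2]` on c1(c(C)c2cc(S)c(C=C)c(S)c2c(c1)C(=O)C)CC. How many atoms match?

The query [#6;D2] means: any carbon bonded to exactly two heavy atoms.
Check the 20 heavy atoms by environment: 8× c (aromatic, D3) → no; 2× c (aromatic, D2) → match; 2× C (D2) → match; 4× C (D1) → no; 2× S (D1) → no; 1× C (D3) → no; 1× O (D1) → no.
Summing the matching environments: 2 + 2 = 4 matching atoms.

4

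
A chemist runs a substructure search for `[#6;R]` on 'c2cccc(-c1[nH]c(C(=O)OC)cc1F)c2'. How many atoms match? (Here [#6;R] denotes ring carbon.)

10

Check the 16 heavy atoms by environment: 1× n (aromatic, in 5-ring) → no; 4× c (aromatic, in 5-ring) → match; 6× c (aromatic, in 6-ring) → match; 1× F (acyclic) → no; 2× C (acyclic) → no; 2× O (acyclic) → no.
Summing the matching environments: 4 + 6 = 10 matching atoms.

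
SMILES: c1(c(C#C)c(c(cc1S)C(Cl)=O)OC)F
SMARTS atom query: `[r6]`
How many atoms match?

6

Check the 15 heavy atoms by environment: 6× c (aromatic, in 6-ring) → match; 1× S (acyclic) → no; 4× C (acyclic) → no; 2× O (acyclic) → no; 1× Cl (acyclic) → no; 1× F (acyclic) → no.
That gives 6 matching atoms.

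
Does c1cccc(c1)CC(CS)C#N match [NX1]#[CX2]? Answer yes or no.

Yes

The pattern [NX1]#[CX2] describes a nitrogen triple-bonded to a two-connected carbon — a nitrile.
The molecule carries a nitrile (-C#N), whose atoms satisfy every constraint of the query, so the pattern matches.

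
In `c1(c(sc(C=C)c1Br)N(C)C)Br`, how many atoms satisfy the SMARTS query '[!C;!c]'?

4

The query [!C;!c] means: neither aliphatic nor aromatic carbon — same as [!#6].
Check the 12 heavy atoms by environment: 1× s (aromatic) → match; 4× c (aromatic) → no; 2× Br → match; 4× C → no; 1× N → match.
Summing the matching environments: 1 + 2 + 1 = 4 matching atoms.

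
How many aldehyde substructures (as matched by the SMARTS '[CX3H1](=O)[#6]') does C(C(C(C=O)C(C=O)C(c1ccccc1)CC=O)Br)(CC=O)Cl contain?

4

[CX3H1](=O)[#6] is the SMARTS for an aldehyde: an sp2 carbon with one H, double-bonded to O and single-bonded to carbon.
The molecule carries 4 separate instances of an aldehyde (-CHO) meeting every constraint; each maps to a distinct set of atoms, giving 4 matches.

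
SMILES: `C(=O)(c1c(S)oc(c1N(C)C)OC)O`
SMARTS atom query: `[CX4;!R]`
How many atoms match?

3

The query [CX4;!R] means: aliphatic carbon with four total connections, not in a ring.
Check the 14 heavy atoms by environment: 1× o (aromatic, X2, in 5-ring) → no; 4× c (aromatic, X3, in 5-ring) → no; 2× O (X2, acyclic) → no; 3× C (X4, acyclic) → match; 1× N (X3, acyclic) → no; 1× C (X3, acyclic) → no; 1× O (X1, acyclic) → no; 1× S (X2, acyclic) → no.
That gives 3 matching atoms.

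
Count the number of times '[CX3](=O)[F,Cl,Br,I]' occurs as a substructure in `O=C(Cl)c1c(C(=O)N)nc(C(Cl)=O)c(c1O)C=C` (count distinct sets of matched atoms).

[CX3](=O)[F,Cl,Br,I] is the SMARTS for an acyl halide: a carbonyl carbon bonded to a halogen.
The molecule carries 2 separate instances of an acyl chloride (-C(=O)Cl) meeting every constraint; each maps to a distinct set of atoms, giving 2 matches.

2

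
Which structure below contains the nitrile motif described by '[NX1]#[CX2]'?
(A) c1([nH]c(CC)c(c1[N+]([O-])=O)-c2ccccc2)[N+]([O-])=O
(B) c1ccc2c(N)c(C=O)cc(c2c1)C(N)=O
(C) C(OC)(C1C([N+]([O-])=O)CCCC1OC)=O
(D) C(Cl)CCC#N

[NX1]#[CX2] describes a nitrogen triple-bonded to a two-connected carbon (a nitrile).
(A) has a nitro group (-[N+](=O)[O-]) but there is no C#N triple bond.
(B) has a primary amide (-C(=O)NH2) but the nitrogen is NX3, not NX1.
(C) has a nitro group (-[N+](=O)[O-]) but there is no C#N triple bond.
(D) contains a nitrile (-C#N), which satisfies every atom and bond constraint.
So the answer is (D).

D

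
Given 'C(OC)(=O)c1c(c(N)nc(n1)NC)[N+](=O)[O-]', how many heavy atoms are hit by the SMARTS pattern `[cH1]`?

The query [cH1] means: aromatic carbon bearing exactly one hydrogen.
Check the 16 heavy atoms by environment: 2× n (aromatic, H0) → no; 4× c (aromatic, H0) → no; 1× N (H2) → no; 1× N (H1) → no; 2× C (H3) → no; 1× N (charge +1, H0) → no; 1× O (charge -1, H0) → no; 3× O (H0) → no; 1× C (H0) → no.
No environment satisfies the query, so 0 matching atoms.

0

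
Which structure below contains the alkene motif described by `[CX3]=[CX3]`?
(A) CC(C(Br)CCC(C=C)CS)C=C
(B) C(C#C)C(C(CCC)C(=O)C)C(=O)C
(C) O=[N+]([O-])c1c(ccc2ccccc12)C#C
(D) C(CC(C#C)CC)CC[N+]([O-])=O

A

[CX3]=[CX3] describes a non-aromatic C=C double bond between two sp2 carbons (an alkene).
(A) contains a vinyl group (-CH=CH2), which satisfies every atom and bond constraint.
(B) has an ethynyl group (-C#CH) but the C-C bond is a triple bond, not a double bond.
(C) has an ethynyl group (-C#CH) but the C-C bond is a triple bond, not a double bond.
(D) has an ethynyl group (-C#CH) but the C-C bond is a triple bond, not a double bond.
So the answer is (A).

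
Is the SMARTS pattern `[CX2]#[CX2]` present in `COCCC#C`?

The pattern [CX2]#[CX2] describes a carbon-carbon triple bond — an alkyne.
The molecule carries an ethynyl group (-C#CH), whose atoms satisfy every constraint of the query, so the pattern matches.

Yes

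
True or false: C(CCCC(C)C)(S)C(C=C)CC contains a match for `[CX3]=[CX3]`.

True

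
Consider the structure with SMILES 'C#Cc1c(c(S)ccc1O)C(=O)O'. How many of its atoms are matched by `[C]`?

3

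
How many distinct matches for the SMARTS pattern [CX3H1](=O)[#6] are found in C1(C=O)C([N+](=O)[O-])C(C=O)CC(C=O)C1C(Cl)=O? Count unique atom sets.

3

[CX3H1](=O)[#6] is the SMARTS for an aldehyde: an sp2 carbon with one H, double-bonded to O and single-bonded to carbon.
The molecule carries 3 separate instances of an aldehyde (-CHO) meeting every constraint; each maps to a distinct set of atoms, giving 3 matches.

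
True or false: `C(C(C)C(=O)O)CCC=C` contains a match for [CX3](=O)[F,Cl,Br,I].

False

The pattern [CX3](=O)[F,Cl,Br,I] describes a carbonyl carbon bonded to a halogen — an acyl halide.
The closest candidate here is a carboxylic acid group (-C(=O)OH), but the carbonyl is bonded to -OH, not to a halogen. No other fragment satisfies the full query, so there is no match.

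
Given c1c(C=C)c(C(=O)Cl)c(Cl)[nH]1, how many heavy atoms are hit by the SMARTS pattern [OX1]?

The query [OX1] means: aliphatic oxygen with one total connection — typically a carbonyl =O or an oxide.
Check the 11 heavy atoms by environment: 1× n (aromatic, X3) → no; 4× c (aromatic, X3) → no; 3× C (X3) → no; 2× Cl (X1) → no; 1× O (X1) → match.
That gives 1 matching atom.

1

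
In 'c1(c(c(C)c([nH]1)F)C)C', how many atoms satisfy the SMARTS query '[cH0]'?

4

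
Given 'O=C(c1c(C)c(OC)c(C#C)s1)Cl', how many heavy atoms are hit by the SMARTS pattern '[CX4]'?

2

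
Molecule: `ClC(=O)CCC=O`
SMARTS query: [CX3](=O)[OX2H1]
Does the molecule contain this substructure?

No

The pattern [CX3](=O)[OX2H1] describes an sp2 carbon double-bonded to O and single-bonded to an -OH oxygen — a carboxylic acid.
The closest candidate here is an acyl chloride (-C(=O)Cl), but the carbonyl is bonded to Cl, not to an -OH oxygen. No other fragment satisfies the full query, so there is no match.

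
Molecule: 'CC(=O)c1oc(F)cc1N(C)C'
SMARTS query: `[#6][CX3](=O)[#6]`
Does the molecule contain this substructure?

Yes

The pattern [#6][CX3](=O)[#6] describes a carbonyl carbon (no H) flanked by two carbons — a ketone.
The molecule carries an acetyl/ketone group (-C(=O)CH3), whose atoms satisfy every constraint of the query, so the pattern matches.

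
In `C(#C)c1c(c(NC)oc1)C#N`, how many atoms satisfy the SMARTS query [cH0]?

3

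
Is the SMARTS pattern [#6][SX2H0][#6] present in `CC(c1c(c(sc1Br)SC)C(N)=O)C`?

The pattern [#6][SX2H0][#6] describes an aliphatic sulfur bridging two carbons with no H on the sulfur — a thioether.
The molecule carries a methylthio ether (-SCH3), whose atoms satisfy every constraint of the query, so the pattern matches.

Yes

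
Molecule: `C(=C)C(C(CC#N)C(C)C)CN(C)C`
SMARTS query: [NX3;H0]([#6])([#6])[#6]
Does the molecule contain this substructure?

Yes

The pattern [NX3;H0]([#6])([#6])[#6] describes a trivalent nitrogen with no H, bonded to three carbons — a tertiary amine.
The molecule carries a dimethylamino group (-N(CH3)2), whose atoms satisfy every constraint of the query, so the pattern matches.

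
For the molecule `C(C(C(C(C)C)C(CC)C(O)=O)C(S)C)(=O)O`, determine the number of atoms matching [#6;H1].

The query [#6;H1] means: any carbon bearing exactly one hydrogen.
Check the 17 heavy atoms by environment: 4× C (H3) → no; 1× C (H2) → no; 5× C (H1) → match; 1× S (H1) → no; 2× C (H0) → no; 2× O (H0) → no; 2× O (H1) → no.
That gives 5 matching atoms.

5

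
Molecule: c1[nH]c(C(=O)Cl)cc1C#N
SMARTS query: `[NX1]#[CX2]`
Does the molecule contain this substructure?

Yes

The pattern [NX1]#[CX2] describes a nitrogen triple-bonded to a two-connected carbon — a nitrile.
The molecule carries a nitrile (-C#N), whose atoms satisfy every constraint of the query, so the pattern matches.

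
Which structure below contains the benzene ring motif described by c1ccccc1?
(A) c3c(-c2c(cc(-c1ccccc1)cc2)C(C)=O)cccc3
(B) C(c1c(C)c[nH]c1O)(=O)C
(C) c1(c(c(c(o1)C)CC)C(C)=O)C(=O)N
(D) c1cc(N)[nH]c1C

A

c1ccccc1 describes six aromatic carbons in a ring (a benzene ring).
(A) contains a phenyl ring, which satisfies every atom and bond constraint.
(B) has a methyl group (-CH3) but no six-membered all-carbon aromatic ring is present.
(C) has a methyl group (-CH3) but no six-membered all-carbon aromatic ring is present.
(D) has a methyl group (-CH3) but no six-membered all-carbon aromatic ring is present.
So the answer is (A).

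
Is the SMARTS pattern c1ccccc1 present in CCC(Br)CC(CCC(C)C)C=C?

No

The pattern c1ccccc1 describes six aromatic carbons in a ring — a benzene ring.
The closest candidate here is a methyl group (-CH3), but no six-membered all-carbon aromatic ring is present. No other fragment satisfies the full query, so there is no match.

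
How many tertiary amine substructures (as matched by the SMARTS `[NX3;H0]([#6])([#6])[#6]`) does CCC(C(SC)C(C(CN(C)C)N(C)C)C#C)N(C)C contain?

[NX3;H0]([#6])([#6])[#6] is the SMARTS for a tertiary amine: a trivalent nitrogen with no H, bonded to three carbons.
The molecule carries 3 separate instances of a dimethylamino group (-N(CH3)2) meeting every constraint; each maps to a distinct set of atoms, giving 3 matches.

3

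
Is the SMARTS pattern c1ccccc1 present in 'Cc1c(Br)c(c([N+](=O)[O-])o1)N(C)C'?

No

The pattern c1ccccc1 describes six aromatic carbons in a ring — a benzene ring.
The closest candidate here is a methyl group (-CH3), but no six-membered all-carbon aromatic ring is present. No other fragment satisfies the full query, so there is no match.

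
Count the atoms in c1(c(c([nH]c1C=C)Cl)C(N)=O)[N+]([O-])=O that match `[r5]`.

5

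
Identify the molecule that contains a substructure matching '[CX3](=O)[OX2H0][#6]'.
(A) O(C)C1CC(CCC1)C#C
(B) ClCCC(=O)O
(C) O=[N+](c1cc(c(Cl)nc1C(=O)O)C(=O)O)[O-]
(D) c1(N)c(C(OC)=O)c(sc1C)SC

[CX3](=O)[OX2H0][#6] describes a carbonyl carbon bonded to an oxygen that is itself bonded to carbon (no H on that O) (an ester).
(A) has a methoxy ether (-OCH3) but the ether oxygen is not adjacent to a C=O carbon.
(B) has a carboxylic acid group (-C(=O)OH) but the singly-bonded O carries H (OX2H1, not H0).
(C) has a carboxylic acid group (-C(=O)OH) but the singly-bonded O carries H (OX2H1, not H0).
(D) contains a methyl-ester group (-C(=O)OCH3), which satisfies every atom and bond constraint.
So the answer is (D).

D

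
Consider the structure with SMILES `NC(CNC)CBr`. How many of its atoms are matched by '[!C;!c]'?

3

The query [!C;!c] means: neither aliphatic nor aromatic carbon — same as [!#6].
Check the 7 heavy atoms by environment: 4× C → no; 1× Br → match; 2× N → match.
Summing the matching environments: 1 + 2 = 3 matching atoms.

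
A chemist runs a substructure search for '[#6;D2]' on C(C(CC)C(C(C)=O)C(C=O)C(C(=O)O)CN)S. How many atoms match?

4

Check the 18 heavy atoms by environment: 4× C (D2) → match; 6× C (D3) → no; 2× C (D1) → no; 4× O (D1) → no; 1× N (D1) → no; 1× S (D1) → no.
That gives 4 matching atoms.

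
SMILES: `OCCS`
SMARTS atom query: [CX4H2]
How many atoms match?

The query [CX4H2] means: sp3 carbon (X4) with exactly two hydrogens.
Check the 4 heavy atoms by environment: 2× C (H2, X4) → match; 1× O (H1, X2) → no; 1× S (H1, X2) → no.
That gives 2 matching atoms.

2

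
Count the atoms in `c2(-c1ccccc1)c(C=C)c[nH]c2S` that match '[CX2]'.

Check the 14 heavy atoms by environment: 1× n (aromatic, X3) → no; 10× c (aromatic, X3) → no; 1× S (X2) → no; 2× C (X3) → no.
No environment satisfies the query, so 0 matching atoms.

0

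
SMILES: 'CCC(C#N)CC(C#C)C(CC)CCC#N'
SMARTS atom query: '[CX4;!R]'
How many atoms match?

10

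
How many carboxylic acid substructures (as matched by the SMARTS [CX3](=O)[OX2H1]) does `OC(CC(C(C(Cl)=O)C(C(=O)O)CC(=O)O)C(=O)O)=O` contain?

4

[CX3](=O)[OX2H1] is the SMARTS for a carboxylic acid: an sp2 carbon double-bonded to O and single-bonded to an -OH oxygen.
The molecule carries 4 separate instances of a carboxylic acid group (-C(=O)OH) meeting every constraint; each maps to a distinct set of atoms, giving 4 matches.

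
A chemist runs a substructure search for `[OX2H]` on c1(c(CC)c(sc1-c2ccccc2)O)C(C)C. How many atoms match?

The query [OX2H] means: aliphatic oxygen with two connections, one of which is H — an -OH oxygen.
Check the 17 heavy atoms by environment: 1× s (aromatic, H0, X2) → no; 5× c (aromatic, H0, X3) → no; 5× c (aromatic, H1, X3) → no; 1× C (H2, X4) → no; 3× C (H3, X4) → no; 1× O (H1, X2) → match; 1× C (H1, X4) → no.
That gives 1 matching atom.

1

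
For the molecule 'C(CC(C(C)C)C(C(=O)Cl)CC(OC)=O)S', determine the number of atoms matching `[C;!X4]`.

2

The query [C;!X4] means: aliphatic carbon that does not have four total connections.
Check the 16 heavy atoms by environment: 9× C (X4) → no; 1× S (X2) → no; 2× C (X3) → match; 2× O (X1) → no; 1× O (X2) → no; 1× Cl (X1) → no.
That gives 2 matching atoms.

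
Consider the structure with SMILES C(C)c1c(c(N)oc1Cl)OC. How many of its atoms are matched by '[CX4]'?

The query [CX4] means: C with X4: aliphatic carbon with exactly 4 total connections (bonds + H).
Check the 11 heavy atoms by environment: 1× o (aromatic, X2) → no; 4× c (aromatic, X3) → no; 3× C (X4) → match; 1× Cl (X1) → no; 1× N (X3) → no; 1× O (X2) → no.
That gives 3 matching atoms.

3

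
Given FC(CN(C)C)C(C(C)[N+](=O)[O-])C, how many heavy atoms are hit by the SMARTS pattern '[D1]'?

The query [D1] means: atom with exactly one heavy-atom neighbour (degree 1).
Check the 13 heavy atoms by environment: 4× C (D1) → match; 3× C (D3) → no; 1× C (D2) → no; 1× N (charge +1, D3) → no; 1× O (charge -1, D1) → match; 1× O (D1) → match; 1× N (D3) → no; 1× F (D1) → match.
Summing the matching environments: 4 + 1 + 1 + 1 = 7 matching atoms.

7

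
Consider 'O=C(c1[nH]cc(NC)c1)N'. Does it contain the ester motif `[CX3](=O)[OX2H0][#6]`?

No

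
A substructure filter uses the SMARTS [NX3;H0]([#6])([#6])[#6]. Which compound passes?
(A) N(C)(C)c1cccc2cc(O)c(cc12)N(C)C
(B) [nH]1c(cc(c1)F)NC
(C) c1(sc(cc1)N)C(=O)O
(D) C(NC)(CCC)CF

A

[NX3;H0]([#6])([#6])[#6] describes a trivalent nitrogen with no H, bonded to three carbons (a tertiary amine).
(A) contains a dimethylamino group (-N(CH3)2), which satisfies every atom and bond constraint.
(B) has an N-methylamino group (-NHCH3) but the nitrogen still has one H (H1), not H0.
(C) has a primary amino group (-NH2) but the nitrogen has H2, not H0 with three carbons.
(D) has an N-methylamino group (-NHCH3) but the nitrogen still has one H (H1), not H0.
So the answer is (A).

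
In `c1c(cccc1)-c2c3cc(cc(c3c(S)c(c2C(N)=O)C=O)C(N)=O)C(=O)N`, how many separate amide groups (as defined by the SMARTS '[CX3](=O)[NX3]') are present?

3

[CX3](=O)[NX3] is the SMARTS for an amide: a carbonyl carbon bonded to a trivalent nitrogen.
The molecule carries 3 separate instances of a primary amide (-C(=O)NH2) meeting every constraint; each maps to a distinct set of atoms, giving 3 matches.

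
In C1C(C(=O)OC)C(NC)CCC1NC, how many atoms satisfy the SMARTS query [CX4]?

The query [CX4] means: C with X4: aliphatic carbon with exactly 4 total connections (bonds + H).
Check the 14 heavy atoms by environment: 9× C (X4) → match; 1× C (X3) → no; 1× O (X1) → no; 1× O (X2) → no; 2× N (X3) → no.
That gives 9 matching atoms.

9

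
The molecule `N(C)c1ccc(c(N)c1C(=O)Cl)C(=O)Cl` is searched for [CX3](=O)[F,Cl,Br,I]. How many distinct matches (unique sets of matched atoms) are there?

2

[CX3](=O)[F,Cl,Br,I] is the SMARTS for an acyl halide: a carbonyl carbon bonded to a halogen.
The molecule carries 2 separate instances of an acyl chloride (-C(=O)Cl) meeting every constraint; each maps to a distinct set of atoms, giving 2 matches.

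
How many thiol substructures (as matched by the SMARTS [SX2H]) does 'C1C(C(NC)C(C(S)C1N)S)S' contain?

[SX2H] is the SMARTS for a thiol: an aliphatic sulfur with two connections, one being H.
The molecule carries 3 separate instances of a thiol (-SH) meeting every constraint; each maps to a distinct set of atoms, giving 3 matches.

3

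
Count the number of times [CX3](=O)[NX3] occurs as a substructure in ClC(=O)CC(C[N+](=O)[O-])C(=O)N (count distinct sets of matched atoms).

1

[CX3](=O)[NX3] is the SMARTS for an amide: a carbonyl carbon bonded to a trivalent nitrogen.
Exactly one fragment in the molecule meets all constraints, giving 1 match.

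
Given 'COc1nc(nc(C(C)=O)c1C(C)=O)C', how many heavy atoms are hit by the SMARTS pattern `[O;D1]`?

2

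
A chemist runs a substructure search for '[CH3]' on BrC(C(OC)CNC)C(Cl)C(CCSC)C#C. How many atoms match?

3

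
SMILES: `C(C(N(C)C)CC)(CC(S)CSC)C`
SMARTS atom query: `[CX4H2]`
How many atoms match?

The query [CX4H2] means: sp3 carbon (X4) with exactly two hydrogens.
Check the 14 heavy atoms by environment: 3× C (H2, X4) → match; 3× C (H1, X4) → no; 5× C (H3, X4) → no; 1× N (H0, X3) → no; 1× S (H1, X2) → no; 1× S (H0, X2) → no.
That gives 3 matching atoms.

3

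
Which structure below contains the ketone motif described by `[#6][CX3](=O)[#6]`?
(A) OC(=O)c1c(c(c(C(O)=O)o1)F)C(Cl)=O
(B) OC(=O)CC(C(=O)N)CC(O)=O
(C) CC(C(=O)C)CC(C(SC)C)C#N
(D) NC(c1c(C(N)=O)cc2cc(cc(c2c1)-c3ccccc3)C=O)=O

C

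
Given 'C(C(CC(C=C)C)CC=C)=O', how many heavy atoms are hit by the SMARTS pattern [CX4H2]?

The query [CX4H2] means: sp3 carbon (X4) with exactly two hydrogens.
Check the 11 heavy atoms by environment: 1× C (H3, X4) → no; 2× C (H1, X4) → no; 2× C (H2, X4) → match; 3× C (H1, X3) → no; 2× C (H2, X3) → no; 1× O (H0, X1) → no.
That gives 2 matching atoms.

2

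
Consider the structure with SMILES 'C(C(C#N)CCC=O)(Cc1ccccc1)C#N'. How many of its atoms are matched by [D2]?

The query [D2] means: atom with exactly two heavy-atom neighbours.
Check the 17 heavy atoms by environment: 6× C (D2) → match; 2× C (D3) → no; 2× N (D1) → no; 1× c (aromatic, D3) → no; 5× c (aromatic, D2) → match; 1× O (D1) → no.
Summing the matching environments: 6 + 5 = 11 matching atoms.

11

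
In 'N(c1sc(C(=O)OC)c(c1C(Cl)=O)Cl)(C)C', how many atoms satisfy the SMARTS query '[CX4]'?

3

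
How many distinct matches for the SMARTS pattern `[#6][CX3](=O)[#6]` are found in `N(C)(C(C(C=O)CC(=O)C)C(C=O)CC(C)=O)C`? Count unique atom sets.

[#6][CX3](=O)[#6] is the SMARTS for a ketone: a carbonyl carbon (no H) flanked by two carbons.
The molecule carries 2 separate instances of an acetyl/ketone group (-C(=O)CH3) meeting every constraint; each maps to a distinct set of atoms, giving 2 matches.

2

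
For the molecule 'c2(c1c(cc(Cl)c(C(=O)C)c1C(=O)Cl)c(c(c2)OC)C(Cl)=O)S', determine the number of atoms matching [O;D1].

3

The query [O;D1] means: aliphatic oxygen bonded to exactly one heavy atom.
Check the 23 heavy atoms by environment: 8× c (aromatic, D3) → no; 2× c (aromatic, D2) → no; 3× C (D3) → no; 3× O (D1) → match; 2× C (D1) → no; 3× Cl (D1) → no; 1× S (D1) → no; 1× O (D2) → no.
That gives 3 matching atoms.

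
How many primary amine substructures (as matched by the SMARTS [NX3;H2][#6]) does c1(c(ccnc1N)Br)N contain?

2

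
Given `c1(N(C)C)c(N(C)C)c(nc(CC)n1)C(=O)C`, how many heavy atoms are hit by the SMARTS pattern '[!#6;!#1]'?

5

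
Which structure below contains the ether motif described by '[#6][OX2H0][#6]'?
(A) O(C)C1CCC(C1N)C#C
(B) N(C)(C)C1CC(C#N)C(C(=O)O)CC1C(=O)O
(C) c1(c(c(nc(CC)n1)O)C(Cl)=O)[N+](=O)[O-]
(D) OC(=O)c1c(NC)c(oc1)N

A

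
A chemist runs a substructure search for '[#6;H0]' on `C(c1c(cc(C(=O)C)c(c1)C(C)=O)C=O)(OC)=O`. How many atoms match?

The query [#6;H0] means: any carbon with no attached hydrogen.
Check the 18 heavy atoms by environment: 4× c (aromatic, H0) → match; 2× c (aromatic, H1) → no; 3× C (H0) → match; 5× O (H0) → no; 3× C (H3) → no; 1× C (H1) → no.
Summing the matching environments: 4 + 3 = 7 matching atoms.

7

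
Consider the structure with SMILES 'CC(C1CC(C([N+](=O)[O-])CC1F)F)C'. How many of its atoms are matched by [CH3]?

2

Check the 14 heavy atoms by environment: 5× C (H1) → no; 2× C (H2) → no; 2× C (H3) → match; 2× F (H0) → no; 1× N (charge +1, H0) → no; 1× O (charge -1, H0) → no; 1× O (H0) → no.
That gives 2 matching atoms.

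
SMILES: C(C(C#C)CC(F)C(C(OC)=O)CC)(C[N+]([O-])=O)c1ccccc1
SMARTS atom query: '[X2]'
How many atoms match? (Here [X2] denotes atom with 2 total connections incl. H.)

3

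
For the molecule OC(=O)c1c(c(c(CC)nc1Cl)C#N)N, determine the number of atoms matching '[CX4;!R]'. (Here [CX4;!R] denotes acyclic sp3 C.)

The query [CX4;!R] means: aliphatic carbon with four total connections, not in a ring.
Check the 15 heavy atoms by environment: 1× n (aromatic, X2, in 6-ring) → no; 5× c (aromatic, X3, in 6-ring) → no; 1× C (X3, acyclic) → no; 1× O (X1, acyclic) → no; 1× O (X2, acyclic) → no; 1× C (X2, acyclic) → no; 1× N (X1, acyclic) → no; 1× N (X3, acyclic) → no; 1× Cl (X1, acyclic) → no; 2× C (X4, acyclic) → match.
That gives 2 matching atoms.

2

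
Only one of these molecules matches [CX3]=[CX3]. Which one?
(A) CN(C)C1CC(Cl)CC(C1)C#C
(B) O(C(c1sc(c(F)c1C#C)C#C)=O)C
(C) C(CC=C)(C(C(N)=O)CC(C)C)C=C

C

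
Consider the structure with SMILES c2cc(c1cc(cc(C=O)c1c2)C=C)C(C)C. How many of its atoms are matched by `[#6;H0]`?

5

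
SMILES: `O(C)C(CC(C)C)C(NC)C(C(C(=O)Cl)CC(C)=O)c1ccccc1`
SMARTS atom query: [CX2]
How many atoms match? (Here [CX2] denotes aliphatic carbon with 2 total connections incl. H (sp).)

The query [CX2] means: C with X2: aliphatic carbon with exactly 2 total connections.
Check the 25 heavy atoms by environment: 12× C (X4) → no; 1× N (X3) → no; 2× C (X3) → no; 2× O (X1) → no; 1× Cl (X1) → no; 1× O (X2) → no; 6× c (aromatic, X3) → no.
No environment satisfies the query, so 0 matching atoms.

0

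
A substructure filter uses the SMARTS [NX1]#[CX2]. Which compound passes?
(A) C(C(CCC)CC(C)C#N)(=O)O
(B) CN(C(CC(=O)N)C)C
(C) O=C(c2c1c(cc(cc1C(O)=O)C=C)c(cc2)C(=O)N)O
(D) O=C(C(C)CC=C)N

A

[NX1]#[CX2] describes a nitrogen triple-bonded to a two-connected carbon (a nitrile).
(A) contains a nitrile (-C#N), which satisfies every atom and bond constraint.
(B) has a primary amide (-C(=O)NH2) but the nitrogen is NX3, not NX1.
(C) has a primary amide (-C(=O)NH2) but the nitrogen is NX3, not NX1.
(D) has a primary amide (-C(=O)NH2) but the nitrogen is NX3, not NX1.
So the answer is (A).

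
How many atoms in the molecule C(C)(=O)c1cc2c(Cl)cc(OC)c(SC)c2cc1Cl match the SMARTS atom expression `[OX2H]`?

0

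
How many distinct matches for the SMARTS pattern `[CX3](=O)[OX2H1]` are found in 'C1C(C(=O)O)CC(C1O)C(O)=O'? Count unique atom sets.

[CX3](=O)[OX2H1] is the SMARTS for a carboxylic acid: an sp2 carbon double-bonded to O and single-bonded to an -OH oxygen.
The molecule carries 2 separate instances of a carboxylic acid group (-C(=O)OH) meeting every constraint; each maps to a distinct set of atoms, giving 2 matches.

2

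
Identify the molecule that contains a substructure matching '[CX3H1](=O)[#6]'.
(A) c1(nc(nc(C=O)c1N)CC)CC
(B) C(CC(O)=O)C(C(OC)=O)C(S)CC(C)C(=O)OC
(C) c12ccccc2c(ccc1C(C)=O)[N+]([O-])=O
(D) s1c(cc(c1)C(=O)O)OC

A

[CX3H1](=O)[#6] describes an sp2 carbon with one H, double-bonded to O and single-bonded to carbon (an aldehyde).
(A) contains an aldehyde (-CHO), which satisfies every atom and bond constraint.
(B) has a methyl-ester group (-C(=O)OCH3) but the carbonyl carbon has H0, not H1.
(C) has an acetyl/ketone group (-C(=O)CH3) but the carbonyl carbon has H0 (two carbon neighbours), not H1.
(D) has a carboxylic acid group (-C(=O)OH) but the carbonyl carbon has H0 and is bonded to O, not H1.
So the answer is (A).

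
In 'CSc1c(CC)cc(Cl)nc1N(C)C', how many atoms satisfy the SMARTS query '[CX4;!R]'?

Check the 14 heavy atoms by environment: 1× n (aromatic, X2, in 6-ring) → no; 5× c (aromatic, X3, in 6-ring) → no; 5× C (X4, acyclic) → match; 1× N (X3, acyclic) → no; 1× Cl (X1, acyclic) → no; 1× S (X2, acyclic) → no.
That gives 5 matching atoms.

5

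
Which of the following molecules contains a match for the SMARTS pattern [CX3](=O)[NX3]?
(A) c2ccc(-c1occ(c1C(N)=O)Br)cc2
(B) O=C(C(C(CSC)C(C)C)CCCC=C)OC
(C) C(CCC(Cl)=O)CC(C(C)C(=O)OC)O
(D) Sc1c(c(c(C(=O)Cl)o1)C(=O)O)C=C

A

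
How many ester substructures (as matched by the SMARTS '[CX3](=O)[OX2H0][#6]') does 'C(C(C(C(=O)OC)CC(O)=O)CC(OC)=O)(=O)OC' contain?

3

[CX3](=O)[OX2H0][#6] is the SMARTS for an ester: a carbonyl carbon bonded to an oxygen that is itself bonded to carbon (no H on that O).
The molecule carries 3 separate instances of a methyl-ester group (-C(=O)OCH3) meeting every constraint; each maps to a distinct set of atoms, giving 3 matches.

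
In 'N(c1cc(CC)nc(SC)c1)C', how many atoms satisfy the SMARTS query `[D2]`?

6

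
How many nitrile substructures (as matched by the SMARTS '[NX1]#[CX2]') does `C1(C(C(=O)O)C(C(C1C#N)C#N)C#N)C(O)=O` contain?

3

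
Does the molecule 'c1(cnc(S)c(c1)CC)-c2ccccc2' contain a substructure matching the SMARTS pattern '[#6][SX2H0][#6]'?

No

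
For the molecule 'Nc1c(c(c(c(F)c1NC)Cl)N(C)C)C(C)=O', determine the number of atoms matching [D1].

8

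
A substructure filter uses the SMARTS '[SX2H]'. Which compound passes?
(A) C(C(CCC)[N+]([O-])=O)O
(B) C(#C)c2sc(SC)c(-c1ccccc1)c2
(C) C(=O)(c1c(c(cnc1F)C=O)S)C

C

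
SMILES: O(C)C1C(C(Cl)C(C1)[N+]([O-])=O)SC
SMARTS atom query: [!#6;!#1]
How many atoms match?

The query [!#6;!#1] means: not carbon and not hydrogen — any heteroatom.
Check the 13 heavy atoms by environment: 7× C → no; 1× S → match; 2× O → match; 1× Cl → match; 1× N (charge +1) → match; 1× O (charge -1) → match.
Summing the matching environments: 1 + 2 + 1 + 1 + 1 = 6 matching atoms.

6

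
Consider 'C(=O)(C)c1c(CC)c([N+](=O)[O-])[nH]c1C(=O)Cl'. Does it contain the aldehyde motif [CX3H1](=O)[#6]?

No

The pattern [CX3H1](=O)[#6] describes an sp2 carbon with one H, double-bonded to O and single-bonded to carbon — an aldehyde.
The closest candidate here is an acetyl/ketone group (-C(=O)CH3), but the carbonyl carbon has H0 (two carbon neighbours), not H1. No other fragment satisfies the full query, so there is no match.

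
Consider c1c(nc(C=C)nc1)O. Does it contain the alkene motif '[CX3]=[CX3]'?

Yes

The pattern [CX3]=[CX3] describes a non-aromatic C=C double bond between two sp2 carbons — an alkene.
The molecule carries a vinyl group (-CH=CH2), whose atoms satisfy every constraint of the query, so the pattern matches.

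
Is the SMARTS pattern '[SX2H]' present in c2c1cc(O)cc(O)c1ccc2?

The pattern [SX2H] describes an aliphatic sulfur with two connections, one being H — a thiol.
The closest candidate here is a hydroxyl group (-OH), but it is an -OH, not an -SH. No other fragment satisfies the full query, so there is no match.

No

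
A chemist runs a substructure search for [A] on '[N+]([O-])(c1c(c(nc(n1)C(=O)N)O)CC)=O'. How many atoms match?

The query [A] means: A matches any aliphatic (non-aromatic) heavy atom.
Check the 15 heavy atoms by environment: 2× n (aromatic) → no; 4× c (aromatic) → no; 1× N (charge +1) → match; 1× O (charge -1) → match; 3× O → match; 3× C → match; 1× N → match.
Summing the matching environments: 1 + 1 + 3 + 3 + 1 = 9 matching atoms.

9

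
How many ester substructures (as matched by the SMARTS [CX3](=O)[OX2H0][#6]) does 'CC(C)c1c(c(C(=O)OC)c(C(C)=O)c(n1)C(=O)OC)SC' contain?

2

[CX3](=O)[OX2H0][#6] is the SMARTS for an ester: a carbonyl carbon bonded to an oxygen that is itself bonded to carbon (no H on that O).
The molecule carries 2 separate instances of a methyl-ester group (-C(=O)OCH3) meeting every constraint; each maps to a distinct set of atoms, giving 2 matches.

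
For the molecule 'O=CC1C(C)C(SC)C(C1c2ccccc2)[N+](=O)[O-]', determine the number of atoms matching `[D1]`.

The query [D1] means: atom with exactly one heavy-atom neighbour (degree 1).
Check the 19 heavy atoms by environment: 5× C (D3) → no; 1× N (charge +1, D3) → no; 1× O (charge -1, D1) → match; 2× O (D1) → match; 1× c (aromatic, D3) → no; 5× c (aromatic, D2) → no; 1× S (D2) → no; 2× C (D1) → match; 1× C (D2) → no.
Summing the matching environments: 1 + 2 + 2 = 5 matching atoms.

5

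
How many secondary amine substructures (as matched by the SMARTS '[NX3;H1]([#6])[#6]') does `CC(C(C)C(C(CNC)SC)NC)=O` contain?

2

[NX3;H1]([#6])[#6] is the SMARTS for a secondary amine: a trivalent nitrogen with one H, bonded to two carbons.
The molecule carries 2 separate instances of an N-methylamino group (-NHCH3) meeting every constraint; each maps to a distinct set of atoms, giving 2 matches.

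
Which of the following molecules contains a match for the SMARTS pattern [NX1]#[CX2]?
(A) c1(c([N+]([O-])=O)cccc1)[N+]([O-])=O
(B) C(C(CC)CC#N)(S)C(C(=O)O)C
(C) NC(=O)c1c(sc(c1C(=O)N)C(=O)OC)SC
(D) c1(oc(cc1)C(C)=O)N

[NX1]#[CX2] describes a nitrogen triple-bonded to a two-connected carbon (a nitrile).
(A) has a nitro group (-[N+](=O)[O-]) but there is no C#N triple bond.
(B) contains a nitrile (-C#N), which satisfies every atom and bond constraint.
(C) has a primary amide (-C(=O)NH2) but the nitrogen is NX3, not NX1.
(D) has a primary amino group (-NH2) but the nitrogen is NX3 (three connections), not NX1 triple-bonded.
So the answer is (B).

B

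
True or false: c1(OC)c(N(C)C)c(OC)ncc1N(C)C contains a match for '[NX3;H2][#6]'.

False

The pattern [NX3;H2][#6] describes a trivalent nitrogen with two H attached to carbon — a primary amine.
The closest candidate here is a dimethylamino group (-N(CH3)2), but the nitrogen has H0, not H2. No other fragment satisfies the full query, so there is no match.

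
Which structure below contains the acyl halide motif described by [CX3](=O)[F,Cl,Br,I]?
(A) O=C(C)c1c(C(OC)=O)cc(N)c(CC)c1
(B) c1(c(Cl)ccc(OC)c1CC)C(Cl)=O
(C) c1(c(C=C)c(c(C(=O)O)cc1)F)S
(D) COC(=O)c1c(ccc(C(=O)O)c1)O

B

[CX3](=O)[F,Cl,Br,I] describes a carbonyl carbon bonded to a halogen (an acyl halide).
(A) has a methyl-ester group (-C(=O)OCH3) but the carbonyl is bonded to -O-C, not to a halogen.
(B) contains an acyl chloride (-C(=O)Cl), which satisfies every atom and bond constraint.
(C) has a carboxylic acid group (-C(=O)OH) but the carbonyl is bonded to -OH, not to a halogen.
(D) has a carboxylic acid group (-C(=O)OH) but the carbonyl is bonded to -OH, not to a halogen.
So the answer is (B).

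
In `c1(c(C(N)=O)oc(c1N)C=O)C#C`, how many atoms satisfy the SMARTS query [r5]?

5

Check the 13 heavy atoms by environment: 1× o (aromatic, in 5-ring) → match; 4× c (aromatic, in 5-ring) → match; 2× N (acyclic) → no; 4× C (acyclic) → no; 2× O (acyclic) → no.
Summing the matching environments: 1 + 4 = 5 matching atoms.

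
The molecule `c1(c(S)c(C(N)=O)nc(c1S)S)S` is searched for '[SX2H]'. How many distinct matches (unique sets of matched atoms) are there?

4

[SX2H] is the SMARTS for a thiol: an aliphatic sulfur with two connections, one being H.
The molecule carries 4 separate instances of a thiol (-SH) meeting every constraint; each maps to a distinct set of atoms, giving 4 matches.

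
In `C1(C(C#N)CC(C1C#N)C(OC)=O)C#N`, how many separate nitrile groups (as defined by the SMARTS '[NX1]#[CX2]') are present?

3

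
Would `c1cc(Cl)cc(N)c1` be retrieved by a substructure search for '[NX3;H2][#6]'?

Yes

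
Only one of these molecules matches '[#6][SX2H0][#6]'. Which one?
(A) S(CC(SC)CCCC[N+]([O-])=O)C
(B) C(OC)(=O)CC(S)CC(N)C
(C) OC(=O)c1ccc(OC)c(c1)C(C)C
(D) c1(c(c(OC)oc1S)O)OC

A

[#6][SX2H0][#6] describes an aliphatic sulfur bridging two carbons with no H on the sulfur (a thioether).
(A) contains a methylthio ether (-SCH3), which satisfies every atom and bond constraint.
(B) has a thiol (-SH) but the sulfur has H1, not H0 bridging two carbons.
(C) has a methoxy ether (-OCH3) but the bridging atom is O, not S.
(D) has a thiol (-SH) but the sulfur has H1, not H0 bridging two carbons.
So the answer is (A).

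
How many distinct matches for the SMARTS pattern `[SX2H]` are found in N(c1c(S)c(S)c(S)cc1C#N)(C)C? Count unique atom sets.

[SX2H] is the SMARTS for a thiol: an aliphatic sulfur with two connections, one being H.
The molecule carries 3 separate instances of a thiol (-SH) meeting every constraint; each maps to a distinct set of atoms, giving 3 matches.

3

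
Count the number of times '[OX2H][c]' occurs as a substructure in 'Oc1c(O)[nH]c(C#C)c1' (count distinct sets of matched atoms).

2

[OX2H][c] is the SMARTS for a phenol: a hydroxyl oxygen attached to an aromatic carbon.
The molecule carries 2 separate instances of a hydroxyl group (-OH) meeting every constraint; each maps to a distinct set of atoms, giving 2 matches.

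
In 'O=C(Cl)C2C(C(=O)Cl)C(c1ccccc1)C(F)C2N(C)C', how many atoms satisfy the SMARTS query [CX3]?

Check the 21 heavy atoms by environment: 7× C (X4) → no; 2× C (X3) → match; 2× O (X1) → no; 2× Cl (X1) → no; 6× c (aromatic, X3) → no; 1× N (X3) → no; 1× F (X1) → no.
That gives 2 matching atoms.

2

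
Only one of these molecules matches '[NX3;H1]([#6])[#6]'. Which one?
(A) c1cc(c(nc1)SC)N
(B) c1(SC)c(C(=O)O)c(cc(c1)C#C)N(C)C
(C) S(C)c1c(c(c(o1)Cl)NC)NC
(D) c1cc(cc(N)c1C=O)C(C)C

C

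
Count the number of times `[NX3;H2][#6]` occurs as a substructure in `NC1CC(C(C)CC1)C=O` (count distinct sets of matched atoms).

[NX3;H2][#6] is the SMARTS for a primary amine: a trivalent nitrogen with two H attached to carbon.
Exactly one fragment in the molecule meets all constraints, giving 1 match.

1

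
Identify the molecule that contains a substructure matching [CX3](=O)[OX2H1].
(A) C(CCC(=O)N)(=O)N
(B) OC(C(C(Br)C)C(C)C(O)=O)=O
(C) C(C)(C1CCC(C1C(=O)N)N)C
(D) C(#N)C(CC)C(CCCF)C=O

B

[CX3](=O)[OX2H1] describes an sp2 carbon double-bonded to O and single-bonded to an -OH oxygen (a carboxylic acid).
(A) has a primary amide (-C(=O)NH2) but the carbonyl is bonded to N, not to an -OH oxygen.
(B) contains a carboxylic acid group (-C(=O)OH), which satisfies every atom and bond constraint.
(C) has a primary amide (-C(=O)NH2) but the carbonyl is bonded to N, not to an -OH oxygen.
(D) has an aldehyde (-CHO) but there is no singly-bonded oxygen on the carbonyl carbon.
So the answer is (B).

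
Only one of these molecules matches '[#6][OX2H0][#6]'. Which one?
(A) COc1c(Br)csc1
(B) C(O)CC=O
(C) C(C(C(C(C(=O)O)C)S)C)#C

A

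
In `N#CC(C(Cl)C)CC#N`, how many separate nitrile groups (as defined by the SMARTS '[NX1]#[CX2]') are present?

[NX1]#[CX2] is the SMARTS for a nitrile: a nitrogen triple-bonded to a two-connected carbon.
The molecule carries 2 separate instances of a nitrile (-C#N) meeting every constraint; each maps to a distinct set of atoms, giving 2 matches.

2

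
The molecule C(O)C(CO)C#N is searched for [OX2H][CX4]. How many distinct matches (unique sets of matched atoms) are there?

2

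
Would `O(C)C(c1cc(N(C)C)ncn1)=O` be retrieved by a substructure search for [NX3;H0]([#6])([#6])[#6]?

Yes

The pattern [NX3;H0]([#6])([#6])[#6] describes a trivalent nitrogen with no H, bonded to three carbons — a tertiary amine.
The molecule carries a dimethylamino group (-N(CH3)2), whose atoms satisfy every constraint of the query, so the pattern matches.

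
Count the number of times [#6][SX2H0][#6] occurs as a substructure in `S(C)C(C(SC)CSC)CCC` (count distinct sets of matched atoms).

[#6][SX2H0][#6] is the SMARTS for a thioether: an aliphatic sulfur bridging two carbons with no H on the sulfur.
The molecule carries 3 separate instances of a methylthio ether (-SCH3) meeting every constraint; each maps to a distinct set of atoms, giving 3 matches.

3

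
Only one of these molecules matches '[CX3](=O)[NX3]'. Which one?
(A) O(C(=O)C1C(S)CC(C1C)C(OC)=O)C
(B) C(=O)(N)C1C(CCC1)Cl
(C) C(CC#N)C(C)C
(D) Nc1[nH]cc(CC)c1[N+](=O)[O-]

[CX3](=O)[NX3] describes a carbonyl carbon bonded to a trivalent nitrogen (an amide).
(A) has a methyl-ester group (-C(=O)OCH3) but the carbonyl is bonded to O, not to an NX3 nitrogen.
(B) contains a primary amide (-C(=O)NH2), which satisfies every atom and bond constraint.
(C) has a nitrile (-C#N) but the nitrile N is NX1 (triple-bonded), not NX3.
(D) has a primary amino group (-NH2) but the -NH2 is not attached to a carbonyl carbon.
So the answer is (B).

B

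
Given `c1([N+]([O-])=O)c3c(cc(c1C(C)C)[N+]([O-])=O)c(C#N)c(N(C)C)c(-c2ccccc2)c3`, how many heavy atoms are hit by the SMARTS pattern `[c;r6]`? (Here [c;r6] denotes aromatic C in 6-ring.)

The query [c;r6] means: aromatic carbon that belongs to a six-membered ring.
Check the 30 heavy atoms by environment: 16× c (aromatic, in 6-ring) → match; 2× N (charge +1, acyclic) → no; 2× O (charge -1, acyclic) → no; 2× O (acyclic) → no; 6× C (acyclic) → no; 2× N (acyclic) → no.
That gives 16 matching atoms.

16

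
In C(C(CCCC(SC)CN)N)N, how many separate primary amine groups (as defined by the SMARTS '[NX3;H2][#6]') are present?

[NX3;H2][#6] is the SMARTS for a primary amine: a trivalent nitrogen with two H attached to carbon.
The molecule carries 3 separate instances of a primary amino group (-NH2) meeting every constraint; each maps to a distinct set of atoms, giving 3 matches.

3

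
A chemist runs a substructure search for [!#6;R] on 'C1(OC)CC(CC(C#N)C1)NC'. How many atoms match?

0

The query [!#6;R] means: non-carbon atom that is part of a ring.
Check the 12 heavy atoms by environment: 6× C (in 6-ring) → no; 3× C (acyclic) → no; 2× N (acyclic) → no; 1× O (acyclic) → no.
No environment satisfies the query, so 0 matching atoms.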